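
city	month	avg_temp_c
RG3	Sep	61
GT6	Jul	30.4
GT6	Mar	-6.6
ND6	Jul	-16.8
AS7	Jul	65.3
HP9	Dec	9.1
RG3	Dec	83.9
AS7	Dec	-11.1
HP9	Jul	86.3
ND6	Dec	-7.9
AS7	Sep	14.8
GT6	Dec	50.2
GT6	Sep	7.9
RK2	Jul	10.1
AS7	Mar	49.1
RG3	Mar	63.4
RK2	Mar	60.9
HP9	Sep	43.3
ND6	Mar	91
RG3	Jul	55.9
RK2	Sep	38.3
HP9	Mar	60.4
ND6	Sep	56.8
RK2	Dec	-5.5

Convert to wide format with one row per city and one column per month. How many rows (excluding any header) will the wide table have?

6

6 distinct city values → 6 rows.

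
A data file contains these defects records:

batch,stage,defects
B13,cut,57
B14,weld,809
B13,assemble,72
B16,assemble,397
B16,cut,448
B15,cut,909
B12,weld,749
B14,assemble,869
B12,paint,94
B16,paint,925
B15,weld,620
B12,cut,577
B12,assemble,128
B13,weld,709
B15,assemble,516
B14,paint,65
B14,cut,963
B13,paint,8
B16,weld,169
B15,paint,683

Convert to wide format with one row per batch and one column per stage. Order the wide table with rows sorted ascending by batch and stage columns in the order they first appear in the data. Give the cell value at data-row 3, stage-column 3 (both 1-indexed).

With rows sorted ascending by batch, row 3 is batch=B14. stage columns in first-appearance order: cut, weld, assemble, paint; column 3 is assemble.
Long rows with batch=B14, stage=assemble: defects = 869.

869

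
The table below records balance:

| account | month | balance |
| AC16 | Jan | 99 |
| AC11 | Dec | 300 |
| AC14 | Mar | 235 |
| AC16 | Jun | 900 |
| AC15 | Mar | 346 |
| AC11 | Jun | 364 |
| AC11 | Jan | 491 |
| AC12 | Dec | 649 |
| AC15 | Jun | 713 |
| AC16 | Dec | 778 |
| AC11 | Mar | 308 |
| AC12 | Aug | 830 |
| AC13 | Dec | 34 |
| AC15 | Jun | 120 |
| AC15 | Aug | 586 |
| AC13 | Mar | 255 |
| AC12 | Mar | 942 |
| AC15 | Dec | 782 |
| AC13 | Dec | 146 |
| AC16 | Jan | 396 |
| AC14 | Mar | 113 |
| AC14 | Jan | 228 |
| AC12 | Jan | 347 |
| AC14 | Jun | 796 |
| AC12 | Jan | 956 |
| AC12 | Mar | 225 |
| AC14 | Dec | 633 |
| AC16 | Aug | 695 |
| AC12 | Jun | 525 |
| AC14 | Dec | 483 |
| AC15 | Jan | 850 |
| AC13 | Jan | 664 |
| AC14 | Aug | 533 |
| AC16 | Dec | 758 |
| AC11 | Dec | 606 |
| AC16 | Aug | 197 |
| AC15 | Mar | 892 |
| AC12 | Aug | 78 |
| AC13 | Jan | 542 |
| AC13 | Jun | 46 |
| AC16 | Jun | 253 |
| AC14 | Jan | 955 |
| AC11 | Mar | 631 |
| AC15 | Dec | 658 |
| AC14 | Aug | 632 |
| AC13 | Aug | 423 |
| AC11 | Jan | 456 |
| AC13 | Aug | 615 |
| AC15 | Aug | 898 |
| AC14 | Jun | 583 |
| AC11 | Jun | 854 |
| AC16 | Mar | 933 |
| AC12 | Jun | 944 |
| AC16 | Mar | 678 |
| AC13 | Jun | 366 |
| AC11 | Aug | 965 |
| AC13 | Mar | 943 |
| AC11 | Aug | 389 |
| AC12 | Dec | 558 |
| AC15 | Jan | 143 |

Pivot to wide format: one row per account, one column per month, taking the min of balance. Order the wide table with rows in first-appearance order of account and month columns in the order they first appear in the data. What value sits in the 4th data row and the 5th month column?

With rows in first-appearance order of account, row 4 is account=AC15. month columns in first-appearance order: Jan, Dec, Mar, Jun, Aug; column 5 is Aug.
Long rows with account=AC15, month=Aug: min(586, 898) = 586.

586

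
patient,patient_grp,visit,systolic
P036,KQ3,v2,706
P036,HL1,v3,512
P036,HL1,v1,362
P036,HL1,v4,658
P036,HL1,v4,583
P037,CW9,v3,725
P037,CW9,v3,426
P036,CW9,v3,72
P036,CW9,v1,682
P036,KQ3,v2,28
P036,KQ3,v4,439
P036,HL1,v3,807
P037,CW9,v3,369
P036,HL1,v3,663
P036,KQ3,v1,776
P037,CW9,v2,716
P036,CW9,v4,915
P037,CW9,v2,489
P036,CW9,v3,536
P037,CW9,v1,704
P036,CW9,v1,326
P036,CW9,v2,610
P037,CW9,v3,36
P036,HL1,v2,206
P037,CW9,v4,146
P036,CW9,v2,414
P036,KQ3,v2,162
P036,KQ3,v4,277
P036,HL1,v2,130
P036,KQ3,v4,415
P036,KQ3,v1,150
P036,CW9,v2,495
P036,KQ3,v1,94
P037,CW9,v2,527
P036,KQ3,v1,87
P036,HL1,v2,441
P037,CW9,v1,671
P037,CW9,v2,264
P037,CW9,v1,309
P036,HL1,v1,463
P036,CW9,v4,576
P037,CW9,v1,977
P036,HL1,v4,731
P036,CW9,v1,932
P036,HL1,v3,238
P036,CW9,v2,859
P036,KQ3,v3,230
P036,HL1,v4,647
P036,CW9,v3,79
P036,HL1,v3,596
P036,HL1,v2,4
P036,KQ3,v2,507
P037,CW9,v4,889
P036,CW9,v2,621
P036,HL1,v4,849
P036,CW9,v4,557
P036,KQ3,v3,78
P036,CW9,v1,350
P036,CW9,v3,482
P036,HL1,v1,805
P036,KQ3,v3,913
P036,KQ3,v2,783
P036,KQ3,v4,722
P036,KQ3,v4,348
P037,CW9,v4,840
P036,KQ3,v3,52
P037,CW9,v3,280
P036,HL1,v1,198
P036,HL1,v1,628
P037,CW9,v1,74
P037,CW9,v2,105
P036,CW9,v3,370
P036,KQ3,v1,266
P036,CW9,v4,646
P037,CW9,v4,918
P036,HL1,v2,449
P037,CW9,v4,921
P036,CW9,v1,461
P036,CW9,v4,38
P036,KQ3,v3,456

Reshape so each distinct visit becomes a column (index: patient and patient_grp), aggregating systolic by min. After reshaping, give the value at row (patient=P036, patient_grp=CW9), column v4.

38

Rows with patient=P036, patient_grp=CW9 and visit=v4: systolic values are 915, 576, 557, 646, 38.
min(915, 576, 557, 646, 38) = 38.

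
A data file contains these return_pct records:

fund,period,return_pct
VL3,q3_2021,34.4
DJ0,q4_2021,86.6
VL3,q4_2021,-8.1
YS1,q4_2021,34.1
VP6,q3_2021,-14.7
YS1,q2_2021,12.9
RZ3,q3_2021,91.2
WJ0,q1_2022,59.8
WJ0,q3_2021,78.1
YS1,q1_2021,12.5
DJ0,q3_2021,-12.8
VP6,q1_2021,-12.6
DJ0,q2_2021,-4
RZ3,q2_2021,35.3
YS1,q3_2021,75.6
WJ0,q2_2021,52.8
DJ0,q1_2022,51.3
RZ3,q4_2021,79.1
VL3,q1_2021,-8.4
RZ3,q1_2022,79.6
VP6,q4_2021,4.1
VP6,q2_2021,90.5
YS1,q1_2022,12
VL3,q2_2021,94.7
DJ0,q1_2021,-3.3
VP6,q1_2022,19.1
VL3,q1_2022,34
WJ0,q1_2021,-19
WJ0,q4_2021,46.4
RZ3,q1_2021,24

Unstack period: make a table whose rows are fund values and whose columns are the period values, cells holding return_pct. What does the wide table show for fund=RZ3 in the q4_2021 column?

79.1

Wide layout: rows indexed by fund, columns are the 5 distinct period values (q3_2021, q4_2021, q2_2021, q1_2022, q1_2021).
Cell (fund=RZ3, period=q4_2021) draws from the long row where fund=RZ3 and period=q4_2021, which has return_pct=79.1.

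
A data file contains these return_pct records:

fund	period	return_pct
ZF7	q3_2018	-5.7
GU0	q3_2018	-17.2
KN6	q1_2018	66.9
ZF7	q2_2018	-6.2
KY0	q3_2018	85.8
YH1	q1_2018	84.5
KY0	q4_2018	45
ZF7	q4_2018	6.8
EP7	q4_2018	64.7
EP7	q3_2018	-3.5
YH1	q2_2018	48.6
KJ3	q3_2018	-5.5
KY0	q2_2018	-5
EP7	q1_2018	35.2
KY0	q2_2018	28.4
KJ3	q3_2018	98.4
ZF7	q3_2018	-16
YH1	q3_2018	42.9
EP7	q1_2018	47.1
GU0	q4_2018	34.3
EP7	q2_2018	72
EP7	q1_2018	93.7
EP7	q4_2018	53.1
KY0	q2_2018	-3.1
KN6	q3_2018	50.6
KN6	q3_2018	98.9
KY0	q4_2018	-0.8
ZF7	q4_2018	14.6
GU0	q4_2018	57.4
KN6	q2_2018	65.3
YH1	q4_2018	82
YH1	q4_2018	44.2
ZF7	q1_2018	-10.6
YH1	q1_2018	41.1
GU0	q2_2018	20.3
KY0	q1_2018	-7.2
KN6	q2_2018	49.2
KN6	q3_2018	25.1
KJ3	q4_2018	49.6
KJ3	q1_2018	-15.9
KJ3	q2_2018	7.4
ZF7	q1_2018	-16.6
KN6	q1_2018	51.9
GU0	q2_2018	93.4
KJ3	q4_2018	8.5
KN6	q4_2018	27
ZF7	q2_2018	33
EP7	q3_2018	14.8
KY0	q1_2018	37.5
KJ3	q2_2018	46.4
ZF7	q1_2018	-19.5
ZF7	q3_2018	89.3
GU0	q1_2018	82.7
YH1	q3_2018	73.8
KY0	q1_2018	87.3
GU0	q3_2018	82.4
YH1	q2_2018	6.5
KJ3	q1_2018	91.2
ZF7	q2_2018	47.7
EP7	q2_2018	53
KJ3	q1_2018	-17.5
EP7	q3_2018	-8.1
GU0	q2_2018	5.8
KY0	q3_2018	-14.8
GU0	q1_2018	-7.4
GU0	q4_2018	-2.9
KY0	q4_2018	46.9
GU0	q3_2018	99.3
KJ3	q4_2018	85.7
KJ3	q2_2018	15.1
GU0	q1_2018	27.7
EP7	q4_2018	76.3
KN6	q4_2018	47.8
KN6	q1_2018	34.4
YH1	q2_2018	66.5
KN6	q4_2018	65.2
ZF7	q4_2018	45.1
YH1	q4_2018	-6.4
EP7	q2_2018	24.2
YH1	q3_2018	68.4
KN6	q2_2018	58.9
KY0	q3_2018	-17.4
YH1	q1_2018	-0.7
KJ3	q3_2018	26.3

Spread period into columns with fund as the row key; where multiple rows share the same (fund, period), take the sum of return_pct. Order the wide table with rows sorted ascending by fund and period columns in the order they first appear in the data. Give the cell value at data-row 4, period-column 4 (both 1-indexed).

140

With rows sorted ascending by fund, row 4 is fund=KN6. period columns in first-appearance order: q3_2018, q1_2018, q2_2018, q4_2018; column 4 is q4_2018.
Long rows with fund=KN6, period=q4_2018: 27 + 47.8 + 65.2 = 140.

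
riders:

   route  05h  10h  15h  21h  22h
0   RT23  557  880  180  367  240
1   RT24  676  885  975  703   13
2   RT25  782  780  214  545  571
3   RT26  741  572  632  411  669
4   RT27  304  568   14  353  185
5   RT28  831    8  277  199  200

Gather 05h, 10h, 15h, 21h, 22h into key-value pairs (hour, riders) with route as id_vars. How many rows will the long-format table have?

6 route values × 5 melted columns = 30 rows.

30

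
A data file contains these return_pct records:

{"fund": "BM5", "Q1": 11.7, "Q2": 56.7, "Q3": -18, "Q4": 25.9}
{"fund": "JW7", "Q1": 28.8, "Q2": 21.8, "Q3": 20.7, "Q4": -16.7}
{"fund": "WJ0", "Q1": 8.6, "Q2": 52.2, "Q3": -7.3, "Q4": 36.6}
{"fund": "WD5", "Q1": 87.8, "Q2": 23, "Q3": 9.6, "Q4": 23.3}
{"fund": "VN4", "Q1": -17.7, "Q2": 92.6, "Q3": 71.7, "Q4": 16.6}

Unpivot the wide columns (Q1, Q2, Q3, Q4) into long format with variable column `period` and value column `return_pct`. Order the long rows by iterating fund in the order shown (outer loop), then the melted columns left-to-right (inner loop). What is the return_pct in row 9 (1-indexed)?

20 rows total (5 × 4). Row 9: index ⌊(9-1)/4⌋ = 2 into fund → WJ0; (9-1) mod 4 = 0 into the melted columns → Q1.
So row 9 is (WJ0, Q1, 8.6); return_pct = 8.6.

8.6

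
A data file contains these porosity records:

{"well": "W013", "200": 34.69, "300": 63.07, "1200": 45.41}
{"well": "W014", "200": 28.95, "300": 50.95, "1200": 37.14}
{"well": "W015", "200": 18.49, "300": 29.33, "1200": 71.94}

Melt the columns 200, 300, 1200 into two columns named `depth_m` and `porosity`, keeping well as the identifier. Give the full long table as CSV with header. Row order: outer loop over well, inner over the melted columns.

well,depth_m,porosity
W013,200,34.69
W013,300,63.07
W013,1200,45.41
W014,200,28.95
W014,300,50.95
W014,1200,37.14
W015,200,18.49
W015,300,29.33
W015,1200,71.94

Each (well, column) pair becomes one row: 3 × 3 = 9 rows.
For example, (W013, 200) → porosity=34.69.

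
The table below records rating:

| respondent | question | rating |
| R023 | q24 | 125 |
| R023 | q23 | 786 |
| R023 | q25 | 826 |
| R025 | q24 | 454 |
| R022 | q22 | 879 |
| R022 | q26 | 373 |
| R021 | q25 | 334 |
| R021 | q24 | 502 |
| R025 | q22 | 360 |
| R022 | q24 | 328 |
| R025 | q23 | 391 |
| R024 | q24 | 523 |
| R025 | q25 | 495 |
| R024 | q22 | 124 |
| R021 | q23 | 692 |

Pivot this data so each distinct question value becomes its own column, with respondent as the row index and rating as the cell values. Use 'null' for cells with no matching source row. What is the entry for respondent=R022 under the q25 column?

null

No long-format row has respondent=R022 and question=q25, so the cell is null.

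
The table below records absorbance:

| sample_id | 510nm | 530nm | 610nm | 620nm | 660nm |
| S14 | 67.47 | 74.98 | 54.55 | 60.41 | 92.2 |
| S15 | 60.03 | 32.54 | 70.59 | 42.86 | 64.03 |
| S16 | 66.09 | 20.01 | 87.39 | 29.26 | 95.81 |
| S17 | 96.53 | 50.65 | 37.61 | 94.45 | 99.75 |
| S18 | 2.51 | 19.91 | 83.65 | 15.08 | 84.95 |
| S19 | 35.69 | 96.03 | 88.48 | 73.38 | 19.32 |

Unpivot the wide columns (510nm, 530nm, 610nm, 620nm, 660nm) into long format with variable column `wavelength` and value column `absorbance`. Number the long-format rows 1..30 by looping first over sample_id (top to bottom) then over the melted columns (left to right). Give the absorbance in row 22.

30 rows total (6 × 5). Row 22: index ⌊(22-1)/5⌋ = 4 into sample_id → S18; (22-1) mod 5 = 1 into the melted columns → 530nm.
So row 22 is (S18, 530nm, 19.91); absorbance = 19.91.

19.91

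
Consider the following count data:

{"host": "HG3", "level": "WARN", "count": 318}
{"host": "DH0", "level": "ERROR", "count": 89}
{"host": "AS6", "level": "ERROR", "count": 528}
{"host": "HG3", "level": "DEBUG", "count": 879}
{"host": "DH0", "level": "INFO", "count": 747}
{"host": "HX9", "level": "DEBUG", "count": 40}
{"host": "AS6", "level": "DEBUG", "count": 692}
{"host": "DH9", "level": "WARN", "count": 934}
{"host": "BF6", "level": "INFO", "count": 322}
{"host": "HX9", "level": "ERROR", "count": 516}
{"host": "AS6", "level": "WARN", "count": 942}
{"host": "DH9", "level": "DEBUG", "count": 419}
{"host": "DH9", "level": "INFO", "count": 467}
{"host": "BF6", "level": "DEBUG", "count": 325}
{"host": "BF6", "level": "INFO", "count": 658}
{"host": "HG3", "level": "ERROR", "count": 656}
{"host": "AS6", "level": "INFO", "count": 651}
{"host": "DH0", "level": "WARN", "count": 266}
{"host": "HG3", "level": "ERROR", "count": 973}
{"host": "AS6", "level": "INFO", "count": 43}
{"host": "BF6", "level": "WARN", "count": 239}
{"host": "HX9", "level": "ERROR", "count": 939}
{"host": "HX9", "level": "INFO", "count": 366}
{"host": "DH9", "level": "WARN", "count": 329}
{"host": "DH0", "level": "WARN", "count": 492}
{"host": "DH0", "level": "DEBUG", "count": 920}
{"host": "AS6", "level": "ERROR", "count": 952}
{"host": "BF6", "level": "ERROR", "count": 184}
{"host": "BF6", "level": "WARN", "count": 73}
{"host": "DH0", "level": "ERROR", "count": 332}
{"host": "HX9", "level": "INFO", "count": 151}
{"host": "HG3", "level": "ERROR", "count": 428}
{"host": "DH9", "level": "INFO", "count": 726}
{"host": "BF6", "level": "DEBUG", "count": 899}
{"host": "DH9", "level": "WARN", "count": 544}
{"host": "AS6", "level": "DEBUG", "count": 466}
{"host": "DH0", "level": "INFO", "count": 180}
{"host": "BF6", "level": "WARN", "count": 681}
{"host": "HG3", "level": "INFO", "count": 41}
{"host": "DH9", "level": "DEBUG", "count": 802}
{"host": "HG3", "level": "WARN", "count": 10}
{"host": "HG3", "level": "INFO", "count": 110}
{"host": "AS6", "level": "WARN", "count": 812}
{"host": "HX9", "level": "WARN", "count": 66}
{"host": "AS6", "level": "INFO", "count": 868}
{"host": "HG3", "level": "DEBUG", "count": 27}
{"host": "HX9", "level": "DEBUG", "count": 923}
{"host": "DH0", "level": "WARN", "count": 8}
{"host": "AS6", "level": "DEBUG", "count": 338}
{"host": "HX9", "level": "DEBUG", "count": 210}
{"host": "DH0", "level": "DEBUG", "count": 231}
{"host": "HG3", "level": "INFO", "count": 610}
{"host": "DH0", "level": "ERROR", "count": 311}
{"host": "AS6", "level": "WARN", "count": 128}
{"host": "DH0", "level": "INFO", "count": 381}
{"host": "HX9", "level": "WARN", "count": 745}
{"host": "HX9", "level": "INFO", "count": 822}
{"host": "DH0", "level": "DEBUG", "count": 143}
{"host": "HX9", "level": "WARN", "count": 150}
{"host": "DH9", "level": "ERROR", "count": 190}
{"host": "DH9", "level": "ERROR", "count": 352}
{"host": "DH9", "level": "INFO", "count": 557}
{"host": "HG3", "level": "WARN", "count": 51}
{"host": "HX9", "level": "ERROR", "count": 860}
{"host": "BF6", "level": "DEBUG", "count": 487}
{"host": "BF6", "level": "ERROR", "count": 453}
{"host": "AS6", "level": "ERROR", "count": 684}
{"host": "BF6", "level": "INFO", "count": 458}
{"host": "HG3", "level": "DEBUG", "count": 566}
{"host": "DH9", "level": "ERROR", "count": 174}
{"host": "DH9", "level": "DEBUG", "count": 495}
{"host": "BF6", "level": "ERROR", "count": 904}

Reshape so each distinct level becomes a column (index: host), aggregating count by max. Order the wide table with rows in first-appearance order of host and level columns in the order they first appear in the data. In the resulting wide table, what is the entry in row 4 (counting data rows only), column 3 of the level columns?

With rows in first-appearance order of host, row 4 is host=HX9. level columns in first-appearance order: WARN, ERROR, DEBUG, INFO; column 3 is DEBUG.
Long rows with host=HX9, level=DEBUG: max(40, 923, 210) = 923.

923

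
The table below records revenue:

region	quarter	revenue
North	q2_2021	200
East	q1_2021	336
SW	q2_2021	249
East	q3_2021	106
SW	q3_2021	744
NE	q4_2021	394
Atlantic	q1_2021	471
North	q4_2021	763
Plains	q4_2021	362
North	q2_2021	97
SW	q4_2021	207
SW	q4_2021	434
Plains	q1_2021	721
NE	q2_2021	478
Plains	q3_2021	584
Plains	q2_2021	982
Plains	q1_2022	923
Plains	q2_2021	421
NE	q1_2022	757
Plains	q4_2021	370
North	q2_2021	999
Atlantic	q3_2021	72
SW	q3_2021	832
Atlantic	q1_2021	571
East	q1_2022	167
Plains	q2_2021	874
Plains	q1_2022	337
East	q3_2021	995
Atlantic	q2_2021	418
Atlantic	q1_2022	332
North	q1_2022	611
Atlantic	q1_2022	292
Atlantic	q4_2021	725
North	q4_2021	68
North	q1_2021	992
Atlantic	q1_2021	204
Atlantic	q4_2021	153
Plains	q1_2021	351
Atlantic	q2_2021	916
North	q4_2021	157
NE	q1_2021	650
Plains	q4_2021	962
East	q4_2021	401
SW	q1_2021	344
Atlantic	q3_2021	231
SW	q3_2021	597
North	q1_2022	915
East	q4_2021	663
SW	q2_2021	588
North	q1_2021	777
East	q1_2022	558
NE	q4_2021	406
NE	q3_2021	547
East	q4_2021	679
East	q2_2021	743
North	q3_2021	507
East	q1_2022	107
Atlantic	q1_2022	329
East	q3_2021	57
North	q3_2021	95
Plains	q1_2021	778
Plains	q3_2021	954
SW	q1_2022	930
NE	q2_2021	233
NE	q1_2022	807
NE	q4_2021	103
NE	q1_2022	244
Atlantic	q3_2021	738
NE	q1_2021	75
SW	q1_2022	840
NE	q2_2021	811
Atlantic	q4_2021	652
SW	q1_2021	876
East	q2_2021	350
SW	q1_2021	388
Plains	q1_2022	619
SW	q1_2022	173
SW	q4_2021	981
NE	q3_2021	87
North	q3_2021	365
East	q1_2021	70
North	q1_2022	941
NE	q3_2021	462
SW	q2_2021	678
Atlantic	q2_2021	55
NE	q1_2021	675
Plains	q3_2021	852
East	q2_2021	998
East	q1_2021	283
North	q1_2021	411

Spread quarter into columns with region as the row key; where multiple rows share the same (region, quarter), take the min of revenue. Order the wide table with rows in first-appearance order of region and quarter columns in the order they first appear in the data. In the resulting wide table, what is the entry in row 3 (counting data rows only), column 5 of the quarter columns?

With rows in first-appearance order of region, row 3 is region=SW. quarter columns in first-appearance order: q2_2021, q1_2021, q3_2021, q4_2021, q1_2022; column 5 is q1_2022.
Long rows with region=SW, quarter=q1_2022: min(930, 840, 173) = 173.

173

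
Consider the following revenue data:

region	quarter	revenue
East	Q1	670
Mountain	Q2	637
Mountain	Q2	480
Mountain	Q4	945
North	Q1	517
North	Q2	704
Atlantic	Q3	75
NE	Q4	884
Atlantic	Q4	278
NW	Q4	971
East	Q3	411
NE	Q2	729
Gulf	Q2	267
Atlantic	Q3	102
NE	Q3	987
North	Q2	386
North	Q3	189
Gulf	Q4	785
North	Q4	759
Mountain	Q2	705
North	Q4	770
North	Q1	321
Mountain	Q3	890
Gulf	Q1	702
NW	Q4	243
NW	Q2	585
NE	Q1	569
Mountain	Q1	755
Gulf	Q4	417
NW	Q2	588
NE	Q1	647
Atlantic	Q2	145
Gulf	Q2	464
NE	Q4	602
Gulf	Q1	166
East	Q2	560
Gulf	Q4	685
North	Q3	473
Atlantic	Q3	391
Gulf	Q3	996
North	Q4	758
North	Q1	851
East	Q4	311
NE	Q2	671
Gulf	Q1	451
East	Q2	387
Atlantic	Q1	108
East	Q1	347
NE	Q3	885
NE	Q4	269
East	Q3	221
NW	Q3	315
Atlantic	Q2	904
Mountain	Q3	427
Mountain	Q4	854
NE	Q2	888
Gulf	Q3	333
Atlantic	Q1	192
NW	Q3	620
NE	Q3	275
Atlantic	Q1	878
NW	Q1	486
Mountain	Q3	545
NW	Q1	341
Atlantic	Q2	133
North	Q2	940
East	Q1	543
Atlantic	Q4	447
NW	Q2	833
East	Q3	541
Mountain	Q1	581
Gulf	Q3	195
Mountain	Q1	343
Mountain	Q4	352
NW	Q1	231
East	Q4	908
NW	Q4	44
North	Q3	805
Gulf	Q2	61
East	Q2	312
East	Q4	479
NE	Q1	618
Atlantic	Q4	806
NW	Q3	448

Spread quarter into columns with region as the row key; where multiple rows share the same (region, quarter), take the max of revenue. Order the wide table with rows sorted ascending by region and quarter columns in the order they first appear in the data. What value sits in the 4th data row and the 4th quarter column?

890

With rows sorted ascending by region, row 4 is region=Mountain. quarter columns in first-appearance order: Q1, Q2, Q4, Q3; column 4 is Q3.
Long rows with region=Mountain, quarter=Q3: max(890, 427, 545) = 890.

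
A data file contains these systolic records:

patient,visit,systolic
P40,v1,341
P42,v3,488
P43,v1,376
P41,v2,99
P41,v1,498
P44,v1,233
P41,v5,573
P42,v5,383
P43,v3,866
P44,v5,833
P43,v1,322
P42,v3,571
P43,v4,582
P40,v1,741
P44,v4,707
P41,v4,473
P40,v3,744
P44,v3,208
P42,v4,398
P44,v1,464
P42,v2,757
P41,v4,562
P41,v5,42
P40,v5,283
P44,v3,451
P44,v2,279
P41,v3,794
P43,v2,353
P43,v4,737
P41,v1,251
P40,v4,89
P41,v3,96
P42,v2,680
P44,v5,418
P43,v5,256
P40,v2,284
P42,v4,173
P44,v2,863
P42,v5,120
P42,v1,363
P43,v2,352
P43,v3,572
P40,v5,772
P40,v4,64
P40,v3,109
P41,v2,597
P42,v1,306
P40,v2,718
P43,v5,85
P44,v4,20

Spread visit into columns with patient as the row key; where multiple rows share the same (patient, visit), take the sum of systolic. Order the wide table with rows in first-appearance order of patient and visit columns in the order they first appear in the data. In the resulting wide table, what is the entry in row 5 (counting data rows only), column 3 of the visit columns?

1142

With rows in first-appearance order of patient, row 5 is patient=P44. visit columns in first-appearance order: v1, v3, v2, v5, v4; column 3 is v2.
Long rows with patient=P44, visit=v2: 279 + 863 = 1142.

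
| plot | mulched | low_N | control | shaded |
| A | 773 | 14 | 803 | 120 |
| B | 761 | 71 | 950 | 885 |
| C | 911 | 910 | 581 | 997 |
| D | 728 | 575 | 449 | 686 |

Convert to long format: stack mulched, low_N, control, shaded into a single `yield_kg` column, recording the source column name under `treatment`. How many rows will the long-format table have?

4 plot values × 4 melted columns = 16 rows.

16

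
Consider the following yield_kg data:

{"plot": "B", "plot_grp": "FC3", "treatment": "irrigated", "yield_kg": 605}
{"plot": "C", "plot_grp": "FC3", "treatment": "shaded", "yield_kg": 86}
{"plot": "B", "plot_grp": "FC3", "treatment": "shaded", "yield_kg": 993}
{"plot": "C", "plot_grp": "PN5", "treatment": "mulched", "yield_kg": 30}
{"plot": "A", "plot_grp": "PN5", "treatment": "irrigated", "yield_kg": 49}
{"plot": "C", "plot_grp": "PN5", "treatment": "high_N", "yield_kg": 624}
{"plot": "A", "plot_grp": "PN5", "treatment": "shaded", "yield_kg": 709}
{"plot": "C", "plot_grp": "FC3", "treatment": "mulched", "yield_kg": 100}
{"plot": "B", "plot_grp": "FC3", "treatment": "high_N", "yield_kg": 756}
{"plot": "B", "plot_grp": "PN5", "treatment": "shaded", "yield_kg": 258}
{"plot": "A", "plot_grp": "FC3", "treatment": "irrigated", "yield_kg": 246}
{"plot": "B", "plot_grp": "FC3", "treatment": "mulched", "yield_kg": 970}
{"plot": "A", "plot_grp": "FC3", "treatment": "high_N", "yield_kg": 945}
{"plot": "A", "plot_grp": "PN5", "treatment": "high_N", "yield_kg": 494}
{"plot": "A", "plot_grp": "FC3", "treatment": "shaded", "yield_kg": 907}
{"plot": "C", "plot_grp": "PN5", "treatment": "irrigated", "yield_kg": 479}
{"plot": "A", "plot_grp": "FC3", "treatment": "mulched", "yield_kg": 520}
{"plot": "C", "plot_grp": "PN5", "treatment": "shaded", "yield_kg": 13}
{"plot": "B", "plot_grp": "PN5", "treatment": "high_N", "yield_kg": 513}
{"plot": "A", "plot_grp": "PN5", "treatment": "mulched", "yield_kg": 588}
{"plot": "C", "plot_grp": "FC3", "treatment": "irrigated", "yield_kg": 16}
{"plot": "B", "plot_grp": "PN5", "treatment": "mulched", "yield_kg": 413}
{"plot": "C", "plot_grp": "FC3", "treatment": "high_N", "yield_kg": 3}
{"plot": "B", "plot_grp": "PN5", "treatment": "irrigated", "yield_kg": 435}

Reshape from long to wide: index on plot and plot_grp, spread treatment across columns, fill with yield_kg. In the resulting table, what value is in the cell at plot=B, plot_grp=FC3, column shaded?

Wide layout: rows indexed by plot and plot_grp, columns are the 4 distinct treatment values (irrigated, shaded, mulched, high_N).
Cell (plot=B, plot_grp=FC3, treatment=shaded) draws from the long row where plot=B, plot_grp=FC3 and treatment=shaded, which has yield_kg=993.

993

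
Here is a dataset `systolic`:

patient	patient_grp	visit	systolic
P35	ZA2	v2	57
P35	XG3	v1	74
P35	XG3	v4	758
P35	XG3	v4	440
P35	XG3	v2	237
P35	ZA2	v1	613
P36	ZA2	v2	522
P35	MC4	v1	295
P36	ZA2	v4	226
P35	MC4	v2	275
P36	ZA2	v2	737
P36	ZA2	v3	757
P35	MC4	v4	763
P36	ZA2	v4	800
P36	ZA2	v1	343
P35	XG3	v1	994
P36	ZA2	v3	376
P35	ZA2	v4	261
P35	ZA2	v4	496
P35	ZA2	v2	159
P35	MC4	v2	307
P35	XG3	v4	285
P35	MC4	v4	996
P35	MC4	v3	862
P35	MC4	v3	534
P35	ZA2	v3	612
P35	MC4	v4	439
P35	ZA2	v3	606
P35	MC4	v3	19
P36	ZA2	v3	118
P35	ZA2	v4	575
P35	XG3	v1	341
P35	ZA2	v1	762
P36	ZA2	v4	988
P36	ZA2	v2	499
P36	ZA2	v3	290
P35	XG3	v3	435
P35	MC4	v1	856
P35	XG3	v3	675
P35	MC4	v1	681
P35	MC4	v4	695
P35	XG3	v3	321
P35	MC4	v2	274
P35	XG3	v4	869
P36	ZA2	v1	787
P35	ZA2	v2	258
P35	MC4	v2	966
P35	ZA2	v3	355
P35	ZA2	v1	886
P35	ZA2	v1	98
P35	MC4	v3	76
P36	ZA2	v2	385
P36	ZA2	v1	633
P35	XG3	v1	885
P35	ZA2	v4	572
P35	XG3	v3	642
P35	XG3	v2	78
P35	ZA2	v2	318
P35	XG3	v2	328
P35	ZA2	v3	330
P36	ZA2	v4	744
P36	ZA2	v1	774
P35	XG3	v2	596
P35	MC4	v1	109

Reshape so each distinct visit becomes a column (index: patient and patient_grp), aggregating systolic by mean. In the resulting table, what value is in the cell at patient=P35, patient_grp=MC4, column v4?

Rows with patient=P35, patient_grp=MC4 and visit=v4: systolic values are 763, 996, 439, 695.
(763 + 996 + 439 + 695) / 4 = 723.25.

723.25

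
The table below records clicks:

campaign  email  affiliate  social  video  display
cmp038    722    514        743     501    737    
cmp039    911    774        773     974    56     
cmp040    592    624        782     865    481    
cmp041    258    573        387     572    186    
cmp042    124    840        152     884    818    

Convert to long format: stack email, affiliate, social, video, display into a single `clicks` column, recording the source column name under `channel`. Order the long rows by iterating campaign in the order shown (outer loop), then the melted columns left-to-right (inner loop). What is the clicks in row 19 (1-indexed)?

572

25 rows total (5 × 5). Row 19: index ⌊(19-1)/5⌋ = 3 into campaign → cmp041; (19-1) mod 5 = 3 into the melted columns → video.
So row 19 is (cmp041, video, 572); clicks = 572.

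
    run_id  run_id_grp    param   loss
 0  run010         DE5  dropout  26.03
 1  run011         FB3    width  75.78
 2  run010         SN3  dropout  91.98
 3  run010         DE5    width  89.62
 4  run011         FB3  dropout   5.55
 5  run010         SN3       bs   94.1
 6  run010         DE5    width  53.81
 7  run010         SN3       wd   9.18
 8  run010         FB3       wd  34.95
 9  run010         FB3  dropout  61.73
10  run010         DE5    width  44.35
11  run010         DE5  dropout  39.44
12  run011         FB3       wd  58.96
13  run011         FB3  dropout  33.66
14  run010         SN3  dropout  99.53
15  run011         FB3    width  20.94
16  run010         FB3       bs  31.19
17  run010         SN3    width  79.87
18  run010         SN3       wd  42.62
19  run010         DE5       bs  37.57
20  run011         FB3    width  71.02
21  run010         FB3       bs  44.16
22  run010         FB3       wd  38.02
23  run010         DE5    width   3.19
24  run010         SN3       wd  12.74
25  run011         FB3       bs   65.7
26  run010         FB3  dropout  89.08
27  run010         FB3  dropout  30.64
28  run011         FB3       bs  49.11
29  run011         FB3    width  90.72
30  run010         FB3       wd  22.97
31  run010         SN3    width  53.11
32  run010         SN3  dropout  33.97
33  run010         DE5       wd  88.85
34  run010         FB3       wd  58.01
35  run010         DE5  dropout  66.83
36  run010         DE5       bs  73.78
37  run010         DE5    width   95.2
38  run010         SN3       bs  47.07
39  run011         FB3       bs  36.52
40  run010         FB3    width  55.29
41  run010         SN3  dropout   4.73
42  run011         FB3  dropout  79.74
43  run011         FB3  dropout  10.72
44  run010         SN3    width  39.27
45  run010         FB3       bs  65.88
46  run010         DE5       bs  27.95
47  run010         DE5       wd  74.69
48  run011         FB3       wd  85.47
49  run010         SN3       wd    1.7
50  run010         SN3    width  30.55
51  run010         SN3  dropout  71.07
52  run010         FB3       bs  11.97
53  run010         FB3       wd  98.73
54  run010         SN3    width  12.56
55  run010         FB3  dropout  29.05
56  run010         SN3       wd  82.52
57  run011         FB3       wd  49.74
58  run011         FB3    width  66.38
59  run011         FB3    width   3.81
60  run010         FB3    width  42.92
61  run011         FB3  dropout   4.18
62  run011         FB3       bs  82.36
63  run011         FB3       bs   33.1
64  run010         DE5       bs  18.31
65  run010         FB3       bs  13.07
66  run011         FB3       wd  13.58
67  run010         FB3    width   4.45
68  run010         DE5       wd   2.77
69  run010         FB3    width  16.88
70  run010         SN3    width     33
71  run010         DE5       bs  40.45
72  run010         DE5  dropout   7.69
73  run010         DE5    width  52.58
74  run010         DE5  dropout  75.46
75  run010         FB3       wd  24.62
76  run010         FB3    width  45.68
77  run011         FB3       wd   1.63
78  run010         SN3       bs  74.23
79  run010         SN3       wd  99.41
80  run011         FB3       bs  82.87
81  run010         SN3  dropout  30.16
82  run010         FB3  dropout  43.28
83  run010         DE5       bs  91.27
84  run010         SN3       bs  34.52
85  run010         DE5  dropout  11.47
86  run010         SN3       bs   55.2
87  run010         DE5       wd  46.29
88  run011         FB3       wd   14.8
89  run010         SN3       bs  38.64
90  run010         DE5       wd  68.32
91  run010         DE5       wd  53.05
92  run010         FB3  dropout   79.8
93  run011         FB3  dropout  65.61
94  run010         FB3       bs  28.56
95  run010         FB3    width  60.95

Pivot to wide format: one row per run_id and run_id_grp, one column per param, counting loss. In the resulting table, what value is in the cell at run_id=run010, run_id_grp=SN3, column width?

6

Rows with run_id=run010, run_id_grp=SN3 and param=width: loss values are 79.87, 53.11, 39.27, 30.55, 12.56, 33.
6 rows match — count = 6.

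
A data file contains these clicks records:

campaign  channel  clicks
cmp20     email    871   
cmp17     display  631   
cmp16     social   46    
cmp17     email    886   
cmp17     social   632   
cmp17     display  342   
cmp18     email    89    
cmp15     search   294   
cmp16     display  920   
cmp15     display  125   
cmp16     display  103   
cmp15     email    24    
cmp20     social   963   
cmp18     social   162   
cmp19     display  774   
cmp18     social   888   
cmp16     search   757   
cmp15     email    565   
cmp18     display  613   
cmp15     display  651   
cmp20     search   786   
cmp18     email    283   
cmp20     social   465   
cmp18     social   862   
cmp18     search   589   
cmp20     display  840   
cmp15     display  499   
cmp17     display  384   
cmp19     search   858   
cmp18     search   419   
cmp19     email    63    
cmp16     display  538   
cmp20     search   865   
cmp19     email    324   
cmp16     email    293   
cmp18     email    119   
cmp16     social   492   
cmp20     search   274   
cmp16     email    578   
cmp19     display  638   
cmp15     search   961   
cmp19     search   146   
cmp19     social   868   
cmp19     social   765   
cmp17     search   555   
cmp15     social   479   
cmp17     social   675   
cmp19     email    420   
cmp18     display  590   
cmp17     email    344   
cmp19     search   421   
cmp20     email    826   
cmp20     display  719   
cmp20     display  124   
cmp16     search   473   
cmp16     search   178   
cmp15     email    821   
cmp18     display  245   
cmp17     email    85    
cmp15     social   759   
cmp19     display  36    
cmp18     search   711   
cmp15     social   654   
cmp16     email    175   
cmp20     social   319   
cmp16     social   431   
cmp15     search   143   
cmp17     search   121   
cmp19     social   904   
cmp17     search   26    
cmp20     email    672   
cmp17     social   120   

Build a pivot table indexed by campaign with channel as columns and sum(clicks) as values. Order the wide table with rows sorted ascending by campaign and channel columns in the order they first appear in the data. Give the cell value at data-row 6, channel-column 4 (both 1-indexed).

1925

With rows sorted ascending by campaign, row 6 is campaign=cmp20. channel columns in first-appearance order: email, display, social, search; column 4 is search.
Long rows with campaign=cmp20, channel=search: 786 + 865 + 274 = 1925.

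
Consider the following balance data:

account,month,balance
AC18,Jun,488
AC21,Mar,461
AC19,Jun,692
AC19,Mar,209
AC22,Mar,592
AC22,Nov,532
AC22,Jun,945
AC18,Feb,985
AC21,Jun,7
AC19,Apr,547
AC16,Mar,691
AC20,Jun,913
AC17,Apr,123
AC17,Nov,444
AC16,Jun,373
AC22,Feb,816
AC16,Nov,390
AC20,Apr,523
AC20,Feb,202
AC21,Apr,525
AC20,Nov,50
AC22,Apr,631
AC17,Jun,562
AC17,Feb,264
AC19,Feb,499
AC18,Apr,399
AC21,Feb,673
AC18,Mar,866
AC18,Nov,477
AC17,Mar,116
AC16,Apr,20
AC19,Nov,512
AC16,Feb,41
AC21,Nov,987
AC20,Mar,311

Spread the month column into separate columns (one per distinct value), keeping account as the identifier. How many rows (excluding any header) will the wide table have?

7 distinct account values → 7 rows.

7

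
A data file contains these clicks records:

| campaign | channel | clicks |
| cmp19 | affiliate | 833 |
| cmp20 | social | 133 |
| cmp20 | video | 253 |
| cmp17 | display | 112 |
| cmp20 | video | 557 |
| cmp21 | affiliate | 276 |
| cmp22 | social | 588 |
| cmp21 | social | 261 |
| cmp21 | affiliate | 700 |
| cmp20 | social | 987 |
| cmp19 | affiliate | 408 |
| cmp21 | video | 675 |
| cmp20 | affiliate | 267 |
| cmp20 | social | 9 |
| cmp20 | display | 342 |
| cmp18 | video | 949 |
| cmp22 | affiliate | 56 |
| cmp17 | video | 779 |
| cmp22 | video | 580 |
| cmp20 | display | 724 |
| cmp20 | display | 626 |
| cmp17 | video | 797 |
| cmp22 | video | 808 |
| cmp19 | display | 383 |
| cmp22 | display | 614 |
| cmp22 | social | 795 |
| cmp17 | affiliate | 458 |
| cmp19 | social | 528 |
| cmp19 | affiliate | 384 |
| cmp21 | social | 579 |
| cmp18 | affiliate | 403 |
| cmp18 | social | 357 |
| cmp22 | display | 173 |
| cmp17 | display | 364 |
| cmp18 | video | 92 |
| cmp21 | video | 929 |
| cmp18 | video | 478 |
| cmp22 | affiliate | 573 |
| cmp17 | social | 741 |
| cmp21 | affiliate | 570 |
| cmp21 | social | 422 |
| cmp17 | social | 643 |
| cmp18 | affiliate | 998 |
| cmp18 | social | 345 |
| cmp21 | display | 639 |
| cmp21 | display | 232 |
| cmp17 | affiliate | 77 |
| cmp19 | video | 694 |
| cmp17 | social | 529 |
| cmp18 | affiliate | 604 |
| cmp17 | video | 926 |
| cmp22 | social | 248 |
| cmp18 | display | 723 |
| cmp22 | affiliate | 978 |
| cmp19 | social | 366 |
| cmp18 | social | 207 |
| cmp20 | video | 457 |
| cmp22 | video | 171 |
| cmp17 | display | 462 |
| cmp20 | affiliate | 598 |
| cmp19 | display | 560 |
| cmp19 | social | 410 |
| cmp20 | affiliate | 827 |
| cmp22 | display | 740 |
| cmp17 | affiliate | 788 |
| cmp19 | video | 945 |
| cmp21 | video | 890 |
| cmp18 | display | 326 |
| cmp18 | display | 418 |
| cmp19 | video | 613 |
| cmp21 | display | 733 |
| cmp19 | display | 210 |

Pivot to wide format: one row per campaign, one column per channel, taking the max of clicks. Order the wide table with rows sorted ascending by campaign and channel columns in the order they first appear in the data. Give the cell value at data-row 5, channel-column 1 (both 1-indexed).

With rows sorted ascending by campaign, row 5 is campaign=cmp21. channel columns in first-appearance order: affiliate, social, video, display; column 1 is affiliate.
Long rows with campaign=cmp21, channel=affiliate: max(276, 700, 570) = 700.

700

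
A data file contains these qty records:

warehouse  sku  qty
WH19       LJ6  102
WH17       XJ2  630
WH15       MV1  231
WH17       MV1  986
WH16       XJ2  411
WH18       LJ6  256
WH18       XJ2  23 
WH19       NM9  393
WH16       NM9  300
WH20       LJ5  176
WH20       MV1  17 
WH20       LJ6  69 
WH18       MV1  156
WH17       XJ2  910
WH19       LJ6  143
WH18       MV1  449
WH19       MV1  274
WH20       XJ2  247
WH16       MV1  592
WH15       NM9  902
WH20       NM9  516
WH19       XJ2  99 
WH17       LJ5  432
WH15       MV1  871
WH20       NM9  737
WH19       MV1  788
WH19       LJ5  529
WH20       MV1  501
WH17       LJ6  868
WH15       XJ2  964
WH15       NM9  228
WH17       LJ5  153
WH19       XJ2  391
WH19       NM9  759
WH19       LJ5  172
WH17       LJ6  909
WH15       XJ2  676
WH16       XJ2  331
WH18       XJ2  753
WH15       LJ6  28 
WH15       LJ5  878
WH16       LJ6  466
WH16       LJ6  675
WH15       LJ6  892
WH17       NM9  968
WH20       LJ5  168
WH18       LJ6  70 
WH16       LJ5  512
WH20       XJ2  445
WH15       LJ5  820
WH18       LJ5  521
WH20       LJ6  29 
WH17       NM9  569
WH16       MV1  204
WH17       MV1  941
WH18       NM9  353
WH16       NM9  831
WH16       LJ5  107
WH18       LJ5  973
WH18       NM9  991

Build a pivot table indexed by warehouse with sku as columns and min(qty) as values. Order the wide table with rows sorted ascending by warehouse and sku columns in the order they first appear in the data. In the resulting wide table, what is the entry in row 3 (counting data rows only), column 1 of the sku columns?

With rows sorted ascending by warehouse, row 3 is warehouse=WH17. sku columns in first-appearance order: LJ6, XJ2, MV1, NM9, LJ5; column 1 is LJ6.
Long rows with warehouse=WH17, sku=LJ6: min(868, 909) = 868.

868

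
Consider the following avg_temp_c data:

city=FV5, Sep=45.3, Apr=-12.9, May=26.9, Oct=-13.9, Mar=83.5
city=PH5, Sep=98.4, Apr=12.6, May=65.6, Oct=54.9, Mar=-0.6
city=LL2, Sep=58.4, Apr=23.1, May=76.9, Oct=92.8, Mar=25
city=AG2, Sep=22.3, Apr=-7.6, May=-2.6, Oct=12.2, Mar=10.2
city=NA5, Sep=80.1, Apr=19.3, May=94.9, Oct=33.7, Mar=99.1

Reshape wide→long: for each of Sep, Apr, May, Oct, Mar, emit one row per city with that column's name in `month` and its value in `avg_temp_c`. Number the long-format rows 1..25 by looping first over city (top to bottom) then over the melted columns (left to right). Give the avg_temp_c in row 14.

25 rows total (5 × 5). Row 14: index ⌊(14-1)/5⌋ = 2 into city → LL2; (14-1) mod 5 = 3 into the melted columns → Oct.
So row 14 is (LL2, Oct, 92.8); avg_temp_c = 92.8.

92.8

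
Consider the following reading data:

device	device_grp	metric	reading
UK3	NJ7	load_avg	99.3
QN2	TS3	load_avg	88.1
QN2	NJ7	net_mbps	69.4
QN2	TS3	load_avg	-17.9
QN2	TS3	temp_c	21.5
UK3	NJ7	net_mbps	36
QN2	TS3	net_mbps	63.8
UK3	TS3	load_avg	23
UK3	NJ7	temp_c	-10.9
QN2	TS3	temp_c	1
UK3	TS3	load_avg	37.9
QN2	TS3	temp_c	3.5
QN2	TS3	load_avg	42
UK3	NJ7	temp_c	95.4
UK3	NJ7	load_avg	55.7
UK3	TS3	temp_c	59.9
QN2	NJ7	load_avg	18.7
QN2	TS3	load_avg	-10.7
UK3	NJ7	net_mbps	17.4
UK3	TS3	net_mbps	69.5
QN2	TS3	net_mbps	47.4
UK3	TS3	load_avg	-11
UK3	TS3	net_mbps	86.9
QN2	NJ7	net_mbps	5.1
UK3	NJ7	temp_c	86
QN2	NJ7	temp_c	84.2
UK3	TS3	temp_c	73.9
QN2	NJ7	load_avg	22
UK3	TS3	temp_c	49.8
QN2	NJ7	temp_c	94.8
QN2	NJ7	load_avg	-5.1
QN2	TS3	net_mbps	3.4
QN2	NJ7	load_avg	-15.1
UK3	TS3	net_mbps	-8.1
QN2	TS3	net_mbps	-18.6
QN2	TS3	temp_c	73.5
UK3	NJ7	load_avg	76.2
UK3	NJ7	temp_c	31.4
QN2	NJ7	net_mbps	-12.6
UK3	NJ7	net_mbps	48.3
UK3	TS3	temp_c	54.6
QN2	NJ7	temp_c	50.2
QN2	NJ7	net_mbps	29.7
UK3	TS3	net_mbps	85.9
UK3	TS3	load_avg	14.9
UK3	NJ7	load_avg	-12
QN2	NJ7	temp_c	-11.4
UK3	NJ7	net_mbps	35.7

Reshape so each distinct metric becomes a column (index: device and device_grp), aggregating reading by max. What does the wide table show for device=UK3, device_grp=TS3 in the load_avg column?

37.9

Rows with device=UK3, device_grp=TS3 and metric=load_avg: reading values are 23, 37.9, -11, 14.9.
max(23, 37.9, -11, 14.9) = 37.9.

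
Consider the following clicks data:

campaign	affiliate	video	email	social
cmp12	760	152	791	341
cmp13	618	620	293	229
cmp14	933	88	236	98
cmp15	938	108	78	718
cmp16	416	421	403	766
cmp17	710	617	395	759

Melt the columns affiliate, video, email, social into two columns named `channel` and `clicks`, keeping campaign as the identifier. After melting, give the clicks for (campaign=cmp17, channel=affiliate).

710

Unpivoting turns each (campaign, wide-column) pair into one long row.
The wide cell at row cmp17, column affiliate holds 710, so the long row (cmp17, affiliate) has clicks=710.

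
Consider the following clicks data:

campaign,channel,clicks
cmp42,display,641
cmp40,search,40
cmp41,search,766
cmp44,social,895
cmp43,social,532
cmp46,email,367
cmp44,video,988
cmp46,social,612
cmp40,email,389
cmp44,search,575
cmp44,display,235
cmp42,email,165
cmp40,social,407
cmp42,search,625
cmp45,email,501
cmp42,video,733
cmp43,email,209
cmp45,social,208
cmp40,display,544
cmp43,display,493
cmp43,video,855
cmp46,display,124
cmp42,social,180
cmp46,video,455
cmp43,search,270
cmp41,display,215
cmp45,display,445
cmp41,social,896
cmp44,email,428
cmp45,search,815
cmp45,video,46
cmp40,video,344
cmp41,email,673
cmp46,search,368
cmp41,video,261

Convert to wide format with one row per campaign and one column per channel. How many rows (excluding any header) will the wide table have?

7 distinct campaign values → 7 rows.

7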